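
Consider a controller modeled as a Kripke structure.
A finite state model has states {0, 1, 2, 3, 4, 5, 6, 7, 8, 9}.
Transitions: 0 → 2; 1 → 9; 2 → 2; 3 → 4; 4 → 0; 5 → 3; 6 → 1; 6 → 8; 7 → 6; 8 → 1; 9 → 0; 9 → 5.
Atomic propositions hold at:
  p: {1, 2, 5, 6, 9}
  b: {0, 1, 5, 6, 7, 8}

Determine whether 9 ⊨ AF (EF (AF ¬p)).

Yes

Sat(¬p) = {0, 3, 4, 7, 8}
AF ¬p: least fixpoint, start Z0 = {0, 3, 4, 7, 8}, add states with every successor in Z. Z1 = {0, 3, 4, 5, 7, 8}; Z2 = {0, 3, 4, 5, 7, 8, 9}; Z3 = {0, 1, 3, 4, 5, 7, 8, 9}; Z4 = {0, 1, 3, 4, 5, 6, 7, 8, 9}; fixed.
Sat(AF ¬p) = {0, 1, 3, 4, 5, 6, 7, 8, 9}
EF (AF ¬p): least fixpoint, start Z0 = {0, 1, 3, 4, 5, 6, 7, 8, 9}, add states with some successor in Z. Already a fixed point.
Sat(EF (AF ¬p)) = {0, 1, 3, 4, 5, 6, 7, 8, 9}
AF (EF (AF ¬p)): least fixpoint, start Z0 = {0, 1, 3, 4, 5, 6, 7, 8, 9}, add states with every successor in Z. Already a fixed point.
Sat(AF (EF (AF ¬p))) = {0, 1, 3, 4, 5, 6, 7, 8, 9}
9 ∈ Sat(AF (EF (AF ¬p))) = {0, 1, 3, 4, 5, 6, 7, 8, 9}, so the formula holds at 9.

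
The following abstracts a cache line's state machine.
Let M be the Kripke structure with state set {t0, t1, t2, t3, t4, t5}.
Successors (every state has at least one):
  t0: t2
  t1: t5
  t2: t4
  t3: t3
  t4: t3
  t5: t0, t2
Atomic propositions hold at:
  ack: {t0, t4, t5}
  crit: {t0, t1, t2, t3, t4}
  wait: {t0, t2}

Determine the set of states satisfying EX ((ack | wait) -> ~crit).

{t1, t3, t4}

Sat(ack | wait) = {t0, t2, t4, t5}
Sat(~crit) = {t5}
Sat((ack | wait) -> ~crit) = {t1, t3, t5}
Sat(EX ((ack | wait) -> ~crit)) = {s : some successor in {t1, t3, t5}} = {t1, t3, t4}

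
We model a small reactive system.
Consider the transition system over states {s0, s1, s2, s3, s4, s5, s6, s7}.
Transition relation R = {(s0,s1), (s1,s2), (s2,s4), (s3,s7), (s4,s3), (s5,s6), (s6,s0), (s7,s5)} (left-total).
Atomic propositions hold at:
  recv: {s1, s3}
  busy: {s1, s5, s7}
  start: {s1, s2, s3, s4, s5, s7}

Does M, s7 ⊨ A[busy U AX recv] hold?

Sat(AX recv) = {s : every successor in {s1, s3}} = {s0, s4}
A[busy U AX recv]: least fixpoint, start Z0 = Sat(AX recv) = {s0, s4}, add states in Sat(busy) with every successor in Z. Already a fixed point.
Sat(A[busy U AX recv]) = {s0, s4}
s7 ∉ Sat(A[busy U AX recv]) = {s0, s4}, so the formula does not hold at s7.

No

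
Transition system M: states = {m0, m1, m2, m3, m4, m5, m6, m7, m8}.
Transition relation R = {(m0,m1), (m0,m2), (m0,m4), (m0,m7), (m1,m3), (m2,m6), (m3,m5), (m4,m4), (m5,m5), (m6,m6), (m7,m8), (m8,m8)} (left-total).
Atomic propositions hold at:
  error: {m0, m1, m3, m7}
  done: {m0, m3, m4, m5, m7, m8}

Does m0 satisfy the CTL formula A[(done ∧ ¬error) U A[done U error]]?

Sat(¬error) = {m2, m4, m5, m6, m8}
Sat(done ∧ ¬error) = {m4, m5, m8}
A[done U error]: least fixpoint, start Z0 = Sat(error) = {m0, m1, m3, m7}, add states in Sat(done) with every successor in Z. Already a fixed point.
Sat(A[done U error]) = {m0, m1, m3, m7}
A[(done ∧ ¬error) U A[done U error]]: least fixpoint, start Z0 = Sat(A[done U error]) = {m0, m1, m3, m7}, add states in Sat(done ∧ ¬error) with every successor in Z. Already a fixed point.
Sat(A[(done ∧ ¬error) U A[done U error]]) = {m0, m1, m3, m7}
m0 ∈ Sat(A[(done ∧ ¬error) U A[done U error]]) = {m0, m1, m3, m7}, so the formula holds at m0.

Yes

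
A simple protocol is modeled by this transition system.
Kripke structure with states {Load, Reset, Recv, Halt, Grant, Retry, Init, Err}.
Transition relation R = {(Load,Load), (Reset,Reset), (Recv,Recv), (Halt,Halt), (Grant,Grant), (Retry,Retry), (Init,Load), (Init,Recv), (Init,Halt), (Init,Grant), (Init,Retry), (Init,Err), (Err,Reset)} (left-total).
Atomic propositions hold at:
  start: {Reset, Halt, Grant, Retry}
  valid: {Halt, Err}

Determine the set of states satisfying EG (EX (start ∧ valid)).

{Halt, Init}

Sat(start ∧ valid) = {Halt}
Sat(EX (start ∧ valid)) = {s : some successor in {Halt}} = {Halt, Init}
EG (EX (start ∧ valid)): greatest fixpoint, start Z0 = {Halt, Init}, keep only states in Sat with some successor in Z. Already a fixed point.
Sat(EG (EX (start ∧ valid))) = {Halt, Init}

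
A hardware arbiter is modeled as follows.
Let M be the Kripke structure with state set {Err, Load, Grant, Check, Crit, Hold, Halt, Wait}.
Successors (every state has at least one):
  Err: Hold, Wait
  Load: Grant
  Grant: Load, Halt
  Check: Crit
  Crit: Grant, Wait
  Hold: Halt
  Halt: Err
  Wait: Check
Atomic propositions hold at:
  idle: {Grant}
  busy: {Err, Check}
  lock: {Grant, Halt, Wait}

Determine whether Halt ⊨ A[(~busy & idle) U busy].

No

Sat(~busy) = {Load, Grant, Crit, Hold, Halt, Wait}
Sat(~busy & idle) = {Grant}
A[(~busy & idle) U busy]: least fixpoint, start Z0 = Sat(busy) = {Err, Check}, add states in Sat(~busy & idle) with every successor in Z. Already a fixed point.
Sat(A[(~busy & idle) U busy]) = {Err, Check}
Halt ∉ Sat(A[(~busy & idle) U busy]) = {Err, Check}, so the formula does not hold at Halt.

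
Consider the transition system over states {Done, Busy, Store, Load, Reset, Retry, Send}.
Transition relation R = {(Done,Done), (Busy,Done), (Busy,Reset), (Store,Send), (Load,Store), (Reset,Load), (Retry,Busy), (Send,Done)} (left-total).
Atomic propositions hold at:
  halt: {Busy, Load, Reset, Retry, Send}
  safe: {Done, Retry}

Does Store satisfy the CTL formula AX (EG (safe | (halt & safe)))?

No

Sat(halt & safe) = {Retry}
Sat(safe | (halt & safe)) = {Done, Retry}
EG (safe | (halt & safe)): greatest fixpoint, start Z0 = {Done, Retry}, keep only states in Sat with some successor in Z. Z1 = {Done}; fixed.
Sat(EG (safe | (halt & safe))) = {Done}
Sat(AX (EG (safe | (halt & safe)))) = {s : every successor in {Done}} = {Done, Send}
Store ∉ Sat(AX (EG (safe | (halt & safe)))) = {Done, Send}, so the formula does not hold at Store.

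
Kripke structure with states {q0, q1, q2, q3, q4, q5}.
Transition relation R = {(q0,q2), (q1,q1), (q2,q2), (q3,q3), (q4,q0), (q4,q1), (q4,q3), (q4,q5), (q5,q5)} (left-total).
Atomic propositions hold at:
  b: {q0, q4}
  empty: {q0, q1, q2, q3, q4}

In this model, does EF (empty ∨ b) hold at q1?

Sat(empty ∨ b) = {q0, q1, q2, q3, q4}
EF (empty ∨ b): least fixpoint, start Z0 = {q0, q1, q2, q3, q4}, add states with some successor in Z. Already a fixed point.
Sat(EF (empty ∨ b)) = {q0, q1, q2, q3, q4}
q1 ∈ Sat(EF (empty ∨ b)) = {q0, q1, q2, q3, q4}, so the formula holds at q1.

Yes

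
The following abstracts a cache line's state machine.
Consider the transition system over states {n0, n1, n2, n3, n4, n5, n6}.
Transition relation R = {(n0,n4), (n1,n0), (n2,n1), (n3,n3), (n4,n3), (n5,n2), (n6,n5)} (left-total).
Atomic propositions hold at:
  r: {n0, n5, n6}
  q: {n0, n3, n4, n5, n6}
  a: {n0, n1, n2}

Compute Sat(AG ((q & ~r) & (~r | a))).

{n3, n4}

Sat(~r) = {n1, n2, n3, n4}
Sat(q & ~r) = {n3, n4}
Sat(~r | a) = {n0, n1, n2, n3, n4}
Sat((q & ~r) & (~r | a)) = {n3, n4}
AG ((q & ~r) & (~r | a)): greatest fixpoint, start Z0 = {n3, n4}, keep only states in Sat with every successor in Z. Already a fixed point.
Sat(AG ((q & ~r) & (~r | a))) = {n3, n4}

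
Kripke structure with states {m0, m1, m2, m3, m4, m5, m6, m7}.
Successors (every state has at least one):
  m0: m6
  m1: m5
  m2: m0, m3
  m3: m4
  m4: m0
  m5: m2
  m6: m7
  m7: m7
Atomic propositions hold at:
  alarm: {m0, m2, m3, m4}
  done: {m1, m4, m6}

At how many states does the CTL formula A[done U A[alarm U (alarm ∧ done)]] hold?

Sat(alarm ∧ done) = {m4}
A[alarm U (alarm ∧ done)]: least fixpoint, start Z0 = Sat((alarm ∧ done)) = {m4}, add states in Sat(alarm) with every successor in Z. Z1 = {m3, m4}; fixed.
Sat(A[alarm U (alarm ∧ done)]) = {m3, m4}
A[done U A[alarm U (alarm ∧ done)]]: least fixpoint, start Z0 = Sat(A[alarm U (alarm ∧ done)]) = {m3, m4}, add states in Sat(done) with every successor in Z. Already a fixed point.
Sat(A[done U A[alarm U (alarm ∧ done)]]) = {m3, m4}
|Sat(A[done U A[alarm U (alarm ∧ done)]])| = |{m3, m4}| = 2.

2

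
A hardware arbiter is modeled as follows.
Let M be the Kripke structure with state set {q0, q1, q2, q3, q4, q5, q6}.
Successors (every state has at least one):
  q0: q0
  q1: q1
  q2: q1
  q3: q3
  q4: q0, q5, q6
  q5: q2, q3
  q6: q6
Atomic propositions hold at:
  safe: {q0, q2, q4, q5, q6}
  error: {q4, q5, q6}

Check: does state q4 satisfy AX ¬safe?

Sat(¬safe) = {q1, q3}
Sat(AX ¬safe) = {s : every successor in {q1, q3}} = {q1, q2, q3}
q4 ∉ Sat(AX ¬safe) = {q1, q2, q3}, so the formula does not hold at q4.

No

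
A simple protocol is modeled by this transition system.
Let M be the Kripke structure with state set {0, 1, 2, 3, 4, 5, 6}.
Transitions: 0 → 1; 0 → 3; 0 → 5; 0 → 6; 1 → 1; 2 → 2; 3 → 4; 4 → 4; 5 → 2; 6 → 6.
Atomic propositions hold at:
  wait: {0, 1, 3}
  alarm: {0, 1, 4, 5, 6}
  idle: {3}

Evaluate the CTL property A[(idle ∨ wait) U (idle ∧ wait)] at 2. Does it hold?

No

Sat(idle ∨ wait) = {0, 1, 3}
Sat(idle ∧ wait) = {3}
A[(idle ∨ wait) U (idle ∧ wait)]: least fixpoint, start Z0 = Sat((idle ∧ wait)) = {3}, add states in Sat(idle ∨ wait) with every successor in Z. Already a fixed point.
Sat(A[(idle ∨ wait) U (idle ∧ wait)]) = {3}
2 ∉ Sat(A[(idle ∨ wait) U (idle ∧ wait)]) = {3}, so the formula does not hold at 2.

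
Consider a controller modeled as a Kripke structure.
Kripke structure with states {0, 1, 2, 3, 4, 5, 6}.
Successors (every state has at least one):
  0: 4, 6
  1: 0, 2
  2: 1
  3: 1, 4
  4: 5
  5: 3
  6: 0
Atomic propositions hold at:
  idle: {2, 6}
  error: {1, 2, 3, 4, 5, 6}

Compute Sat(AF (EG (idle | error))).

{1, 2, 3, 4, 5}

Sat(idle | error) = {1, 2, 3, 4, 5, 6}
EG (idle | error): greatest fixpoint, start Z0 = {1, 2, 3, 4, 5, 6}, keep only states in Sat with some successor in Z. Z1 = {1, 2, 3, 4, 5}; fixed.
Sat(EG (idle | error)) = {1, 2, 3, 4, 5}
AF (EG (idle | error)): least fixpoint, start Z0 = {1, 2, 3, 4, 5}, add states with every successor in Z. Already a fixed point.
Sat(AF (EG (idle | error))) = {1, 2, 3, 4, 5}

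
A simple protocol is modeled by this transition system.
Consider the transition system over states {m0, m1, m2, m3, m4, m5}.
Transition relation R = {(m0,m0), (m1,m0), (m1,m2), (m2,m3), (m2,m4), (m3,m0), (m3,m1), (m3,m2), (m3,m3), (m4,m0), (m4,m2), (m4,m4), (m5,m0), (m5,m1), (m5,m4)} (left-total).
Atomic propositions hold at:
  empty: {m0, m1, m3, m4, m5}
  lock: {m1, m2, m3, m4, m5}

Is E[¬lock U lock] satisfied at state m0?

No

Sat(¬lock) = {m0}
E[¬lock U lock]: least fixpoint, start Z0 = Sat(lock) = {m1, m2, m3, m4, m5}, add states in Sat(¬lock) with some successor in Z. Already a fixed point.
Sat(E[¬lock U lock]) = {m1, m2, m3, m4, m5}
m0 ∉ Sat(E[¬lock U lock]) = {m1, m2, m3, m4, m5}, so the formula does not hold at m0.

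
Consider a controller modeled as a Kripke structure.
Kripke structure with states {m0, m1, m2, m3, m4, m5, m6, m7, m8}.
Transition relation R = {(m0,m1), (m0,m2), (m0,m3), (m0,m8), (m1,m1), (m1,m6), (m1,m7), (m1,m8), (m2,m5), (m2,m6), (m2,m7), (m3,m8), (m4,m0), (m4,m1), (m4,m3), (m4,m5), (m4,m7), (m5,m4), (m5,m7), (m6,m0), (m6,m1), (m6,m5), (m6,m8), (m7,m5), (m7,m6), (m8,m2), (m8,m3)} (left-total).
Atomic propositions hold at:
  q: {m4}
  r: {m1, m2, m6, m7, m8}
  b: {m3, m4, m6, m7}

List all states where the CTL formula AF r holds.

AF r: least fixpoint, start Z0 = {m1, m2, m6, m7, m8}, add states with every successor in Z. Z1 = {m1, m2, m3, m6, m7, m8}; Z2 = {m0, m1, m2, m3, m6, m7, m8}; fixed.
Sat(AF r) = {m0, m1, m2, m3, m6, m7, m8}

{m0, m1, m2, m3, m6, m7, m8}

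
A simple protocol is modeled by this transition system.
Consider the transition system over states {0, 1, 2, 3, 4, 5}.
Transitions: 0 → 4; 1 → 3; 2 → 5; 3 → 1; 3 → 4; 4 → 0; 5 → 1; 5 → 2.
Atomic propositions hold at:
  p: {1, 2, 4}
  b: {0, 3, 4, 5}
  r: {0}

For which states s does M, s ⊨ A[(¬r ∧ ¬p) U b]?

Sat(¬r) = {1, 2, 3, 4, 5}
Sat(¬p) = {0, 3, 5}
Sat(¬r ∧ ¬p) = {3, 5}
A[(¬r ∧ ¬p) U b]: least fixpoint, start Z0 = Sat(b) = {0, 3, 4, 5}, add states in Sat(¬r ∧ ¬p) with every successor in Z. Already a fixed point.
Sat(A[(¬r ∧ ¬p) U b]) = {0, 3, 4, 5}

{0, 3, 4, 5}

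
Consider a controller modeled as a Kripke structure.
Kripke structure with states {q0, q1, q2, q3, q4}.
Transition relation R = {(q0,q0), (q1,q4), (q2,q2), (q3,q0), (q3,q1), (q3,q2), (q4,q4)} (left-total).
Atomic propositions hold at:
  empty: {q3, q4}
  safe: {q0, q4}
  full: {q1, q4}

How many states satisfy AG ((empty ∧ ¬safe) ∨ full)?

2

Sat(¬safe) = {q1, q2, q3}
Sat(empty ∧ ¬safe) = {q3}
Sat((empty ∧ ¬safe) ∨ full) = {q1, q3, q4}
AG ((empty ∧ ¬safe) ∨ full): greatest fixpoint, start Z0 = {q1, q3, q4}, keep only states in Sat with every successor in Z. Z1 = {q1, q4}; fixed.
Sat(AG ((empty ∧ ¬safe) ∨ full)) = {q1, q4}
|Sat(AG ((empty ∧ ¬safe) ∨ full))| = |{q1, q4}| = 2.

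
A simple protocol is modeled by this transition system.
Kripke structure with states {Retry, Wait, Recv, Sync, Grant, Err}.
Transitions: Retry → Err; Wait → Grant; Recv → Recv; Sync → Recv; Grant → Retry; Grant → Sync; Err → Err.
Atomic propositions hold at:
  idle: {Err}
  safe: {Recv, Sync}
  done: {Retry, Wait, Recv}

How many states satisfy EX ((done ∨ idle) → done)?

Sat(done ∨ idle) = {Retry, Wait, Recv, Err}
Sat((done ∨ idle) → done) = {Retry, Wait, Recv, Sync, Grant}
Sat(EX ((done ∨ idle) → done)) = {s : some successor in {Retry, Wait, Recv, Sync, Grant}} = {Wait, Recv, Sync, Grant}
|Sat(EX ((done ∨ idle) → done))| = |{Wait, Recv, Sync, Grant}| = 4.

4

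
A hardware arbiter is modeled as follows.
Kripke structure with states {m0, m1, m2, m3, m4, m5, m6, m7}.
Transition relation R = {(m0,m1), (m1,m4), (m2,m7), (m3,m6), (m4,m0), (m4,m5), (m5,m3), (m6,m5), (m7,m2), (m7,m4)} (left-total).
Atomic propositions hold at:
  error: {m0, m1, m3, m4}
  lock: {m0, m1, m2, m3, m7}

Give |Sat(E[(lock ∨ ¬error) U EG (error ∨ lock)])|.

5

Sat(¬error) = {m2, m5, m6, m7}
Sat(lock ∨ ¬error) = {m0, m1, m2, m3, m5, m6, m7}
Sat(error ∨ lock) = {m0, m1, m2, m3, m4, m7}
EG (error ∨ lock): greatest fixpoint, start Z0 = {m0, m1, m2, m3, m4, m7}, keep only states in Sat with some successor in Z. Z1 = {m0, m1, m2, m4, m7}; fixed.
Sat(EG (error ∨ lock)) = {m0, m1, m2, m4, m7}
E[(lock ∨ ¬error) U EG (error ∨ lock)]: least fixpoint, start Z0 = Sat(EG (error ∨ lock)) = {m0, m1, m2, m4, m7}, add states in Sat(lock ∨ ¬error) with some successor in Z. Already a fixed point.
Sat(E[(lock ∨ ¬error) U EG (error ∨ lock)]) = {m0, m1, m2, m4, m7}
|Sat(E[(lock ∨ ¬error) U EG (error ∨ lock)])| = |{m0, m1, m2, m4, m7}| = 5.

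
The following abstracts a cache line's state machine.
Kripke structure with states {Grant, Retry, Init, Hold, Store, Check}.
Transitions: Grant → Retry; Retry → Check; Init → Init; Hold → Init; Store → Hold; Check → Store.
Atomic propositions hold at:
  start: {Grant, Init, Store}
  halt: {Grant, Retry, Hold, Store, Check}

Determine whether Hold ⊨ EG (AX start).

Sat(AX start) = {s : every successor in {Grant, Init, Store}} = {Init, Hold, Check}
EG (AX start): greatest fixpoint, start Z0 = {Init, Hold, Check}, keep only states in Sat with some successor in Z. Z1 = {Init, Hold}; fixed.
Sat(EG (AX start)) = {Init, Hold}
Hold ∈ Sat(EG (AX start)) = {Init, Hold}, so the formula holds at Hold.

Yes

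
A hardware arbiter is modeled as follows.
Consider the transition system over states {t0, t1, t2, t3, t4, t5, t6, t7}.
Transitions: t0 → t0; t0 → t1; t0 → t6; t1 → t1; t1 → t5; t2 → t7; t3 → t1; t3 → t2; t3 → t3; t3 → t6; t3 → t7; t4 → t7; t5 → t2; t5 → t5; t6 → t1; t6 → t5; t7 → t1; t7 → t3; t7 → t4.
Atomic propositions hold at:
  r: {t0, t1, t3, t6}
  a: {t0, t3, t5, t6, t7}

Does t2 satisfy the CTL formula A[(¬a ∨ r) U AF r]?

Sat(¬a) = {t1, t2, t4}
Sat(¬a ∨ r) = {t0, t1, t2, t3, t4, t6}
AF r: least fixpoint, start Z0 = {t0, t1, t3, t6}, add states with every successor in Z. Already a fixed point.
Sat(AF r) = {t0, t1, t3, t6}
A[(¬a ∨ r) U AF r]: least fixpoint, start Z0 = Sat(AF r) = {t0, t1, t3, t6}, add states in Sat(¬a ∨ r) with every successor in Z. Already a fixed point.
Sat(A[(¬a ∨ r) U AF r]) = {t0, t1, t3, t6}
t2 ∉ Sat(A[(¬a ∨ r) U AF r]) = {t0, t1, t3, t6}, so the formula does not hold at t2.

No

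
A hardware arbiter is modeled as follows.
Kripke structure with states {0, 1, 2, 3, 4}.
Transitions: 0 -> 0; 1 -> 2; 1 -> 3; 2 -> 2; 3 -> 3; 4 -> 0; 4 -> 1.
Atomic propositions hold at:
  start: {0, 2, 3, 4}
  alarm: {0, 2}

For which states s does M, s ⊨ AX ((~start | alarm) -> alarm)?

Sat(~start) = {1}
Sat(~start | alarm) = {0, 1, 2}
Sat((~start | alarm) -> alarm) = {0, 2, 3, 4}
Sat(AX ((~start | alarm) -> alarm)) = {s : every successor in {0, 2, 3, 4}} = {0, 1, 2, 3}

{0, 1, 2, 3}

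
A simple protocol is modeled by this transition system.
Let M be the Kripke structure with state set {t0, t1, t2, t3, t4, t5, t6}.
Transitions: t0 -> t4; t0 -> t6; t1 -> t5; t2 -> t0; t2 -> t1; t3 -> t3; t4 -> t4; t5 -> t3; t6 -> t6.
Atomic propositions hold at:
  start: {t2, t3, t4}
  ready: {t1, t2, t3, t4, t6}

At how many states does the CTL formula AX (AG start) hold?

AG start: greatest fixpoint, start Z0 = {t2, t3, t4}, keep only states in Sat with every successor in Z. Z1 = {t3, t4}; fixed.
Sat(AG start) = {t3, t4}
Sat(AX (AG start)) = {s : every successor in {t3, t4}} = {t3, t4, t5}
|Sat(AX (AG start))| = |{t3, t4, t5}| = 3.

3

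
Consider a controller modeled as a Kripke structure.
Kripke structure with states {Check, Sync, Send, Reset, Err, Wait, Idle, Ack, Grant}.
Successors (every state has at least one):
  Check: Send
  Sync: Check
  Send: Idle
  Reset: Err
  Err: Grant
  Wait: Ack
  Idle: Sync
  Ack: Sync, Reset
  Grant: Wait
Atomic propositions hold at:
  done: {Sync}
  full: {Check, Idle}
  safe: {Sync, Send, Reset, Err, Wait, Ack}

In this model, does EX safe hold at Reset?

Yes

Sat(EX safe) = {s : some successor in {Sync, Send, Reset, Err, Wait, Ack}} = {Check, Reset, Wait, Idle, Ack, Grant}
Reset ∈ Sat(EX safe) = {Check, Reset, Wait, Idle, Ack, Grant}, so the formula holds at Reset.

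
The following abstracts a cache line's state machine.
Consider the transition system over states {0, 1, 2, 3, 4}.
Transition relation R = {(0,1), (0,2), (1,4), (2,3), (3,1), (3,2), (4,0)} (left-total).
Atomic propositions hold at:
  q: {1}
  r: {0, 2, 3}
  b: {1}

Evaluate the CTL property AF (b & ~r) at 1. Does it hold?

Sat(~r) = {1, 4}
Sat(b & ~r) = {1}
AF (b & ~r): least fixpoint, start Z0 = {1}, add states with every successor in Z. Already a fixed point.
Sat(AF (b & ~r)) = {1}
1 ∈ Sat(AF (b & ~r)) = {1}, so the formula holds at 1.

Yes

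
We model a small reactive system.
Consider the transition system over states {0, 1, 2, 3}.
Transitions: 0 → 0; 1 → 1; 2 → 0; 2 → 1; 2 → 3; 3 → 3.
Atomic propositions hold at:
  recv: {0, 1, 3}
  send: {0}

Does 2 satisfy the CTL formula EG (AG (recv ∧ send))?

No

Sat(recv ∧ send) = {0}
AG (recv ∧ send): greatest fixpoint, start Z0 = {0}, keep only states in Sat with every successor in Z. Already a fixed point.
Sat(AG (recv ∧ send)) = {0}
EG (AG (recv ∧ send)): greatest fixpoint, start Z0 = {0}, keep only states in Sat with some successor in Z. Already a fixed point.
Sat(EG (AG (recv ∧ send))) = {0}
2 ∉ Sat(EG (AG (recv ∧ send))) = {0}, so the formula does not hold at 2.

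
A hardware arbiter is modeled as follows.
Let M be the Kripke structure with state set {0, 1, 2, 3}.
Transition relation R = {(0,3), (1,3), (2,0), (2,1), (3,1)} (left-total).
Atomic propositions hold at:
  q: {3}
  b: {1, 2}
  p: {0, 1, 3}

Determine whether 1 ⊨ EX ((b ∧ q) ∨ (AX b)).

Sat(b ∧ q) = ∅
Sat(AX b) = {s : every successor in {1, 2}} = {3}
Sat((b ∧ q) ∨ (AX b)) = {3}
Sat(EX ((b ∧ q) ∨ (AX b))) = {s : some successor in {3}} = {0, 1}
1 ∈ Sat(EX ((b ∧ q) ∨ (AX b))) = {0, 1}, so the formula holds at 1.

Yes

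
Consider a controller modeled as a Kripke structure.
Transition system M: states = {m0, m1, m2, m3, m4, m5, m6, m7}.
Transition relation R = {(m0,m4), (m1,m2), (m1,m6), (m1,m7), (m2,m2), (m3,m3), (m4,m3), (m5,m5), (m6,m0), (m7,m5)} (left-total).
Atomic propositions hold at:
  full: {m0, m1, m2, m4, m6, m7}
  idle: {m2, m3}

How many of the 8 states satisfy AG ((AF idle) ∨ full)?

AF idle: least fixpoint, start Z0 = {m2, m3}, add states with every successor in Z. Z1 = {m2, m3, m4}; Z2 = {m0, m2, m3, m4}; Z3 = {m0, m2, m3, m4, m6}; fixed.
Sat(AF idle) = {m0, m2, m3, m4, m6}
Sat((AF idle) ∨ full) = {m0, m1, m2, m3, m4, m6, m7}
AG ((AF idle) ∨ full): greatest fixpoint, start Z0 = {m0, m1, m2, m3, m4, m6, m7}, keep only states in Sat with every successor in Z. Z1 = {m0, m1, m2, m3, m4, m6}; Z2 = {m0, m2, m3, m4, m6}; fixed.
Sat(AG ((AF idle) ∨ full)) = {m0, m2, m3, m4, m6}
|Sat(AG ((AF idle) ∨ full))| = |{m0, m2, m3, m4, m6}| = 5.

5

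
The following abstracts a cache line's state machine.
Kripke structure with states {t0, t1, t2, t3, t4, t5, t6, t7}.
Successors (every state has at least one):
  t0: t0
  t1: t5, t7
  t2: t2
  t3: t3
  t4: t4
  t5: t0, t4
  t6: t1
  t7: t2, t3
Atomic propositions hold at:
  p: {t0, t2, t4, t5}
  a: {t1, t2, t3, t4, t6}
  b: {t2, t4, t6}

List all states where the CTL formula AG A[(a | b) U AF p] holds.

Sat(a | b) = {t1, t2, t3, t4, t6}
AF p: least fixpoint, start Z0 = {t0, t2, t4, t5}, add states with every successor in Z. Already a fixed point.
Sat(AF p) = {t0, t2, t4, t5}
A[(a | b) U AF p]: least fixpoint, start Z0 = Sat(AF p) = {t0, t2, t4, t5}, add states in Sat(a | b) with every successor in Z. Already a fixed point.
Sat(A[(a | b) U AF p]) = {t0, t2, t4, t5}
AG A[(a | b) U AF p]: greatest fixpoint, start Z0 = {t0, t2, t4, t5}, keep only states in Sat with every successor in Z. Already a fixed point.
Sat(AG A[(a | b) U AF p]) = {t0, t2, t4, t5}

{t0, t2, t4, t5}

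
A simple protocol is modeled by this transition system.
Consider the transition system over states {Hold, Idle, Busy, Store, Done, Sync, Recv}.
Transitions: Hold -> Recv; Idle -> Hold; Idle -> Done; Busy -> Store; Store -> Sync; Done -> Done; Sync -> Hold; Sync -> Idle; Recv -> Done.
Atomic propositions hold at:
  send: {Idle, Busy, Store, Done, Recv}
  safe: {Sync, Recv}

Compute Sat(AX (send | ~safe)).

{Hold, Idle, Busy, Done, Sync, Recv}

Sat(~safe) = {Hold, Idle, Busy, Store, Done}
Sat(send | ~safe) = {Hold, Idle, Busy, Store, Done, Recv}
Sat(AX (send | ~safe)) = {s : every successor in {Hold, Idle, Busy, Store, Done, Recv}} = {Hold, Idle, Busy, Done, Sync, Recv}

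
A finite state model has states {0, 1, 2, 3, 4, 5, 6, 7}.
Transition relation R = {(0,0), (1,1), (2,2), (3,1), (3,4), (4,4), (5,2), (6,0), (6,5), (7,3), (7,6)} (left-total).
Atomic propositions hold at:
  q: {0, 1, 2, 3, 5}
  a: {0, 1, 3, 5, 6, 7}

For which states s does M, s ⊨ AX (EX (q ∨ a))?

{0, 1, 2, 5, 6, 7}

Sat(q ∨ a) = {0, 1, 2, 3, 5, 6, 7}
Sat(EX (q ∨ a)) = {s : some successor in {0, 1, 2, 3, 5, 6, 7}} = {0, 1, 2, 3, 5, 6, 7}
Sat(AX (EX (q ∨ a))) = {s : every successor in {0, 1, 2, 3, 5, 6, 7}} = {0, 1, 2, 5, 6, 7}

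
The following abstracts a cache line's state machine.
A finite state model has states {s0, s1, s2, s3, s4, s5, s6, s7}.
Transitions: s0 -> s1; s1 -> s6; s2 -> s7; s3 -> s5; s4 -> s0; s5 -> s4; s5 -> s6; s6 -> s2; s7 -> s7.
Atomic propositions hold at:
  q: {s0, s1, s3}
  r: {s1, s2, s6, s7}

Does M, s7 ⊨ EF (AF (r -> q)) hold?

Sat(r -> q) = {s0, s1, s3, s4, s5}
AF (r -> q): least fixpoint, start Z0 = {s0, s1, s3, s4, s5}, add states with every successor in Z. Already a fixed point.
Sat(AF (r -> q)) = {s0, s1, s3, s4, s5}
EF (AF (r -> q)): least fixpoint, start Z0 = {s0, s1, s3, s4, s5}, add states with some successor in Z. Already a fixed point.
Sat(EF (AF (r -> q))) = {s0, s1, s3, s4, s5}
s7 ∉ Sat(EF (AF (r -> q))) = {s0, s1, s3, s4, s5}, so the formula does not hold at s7.

No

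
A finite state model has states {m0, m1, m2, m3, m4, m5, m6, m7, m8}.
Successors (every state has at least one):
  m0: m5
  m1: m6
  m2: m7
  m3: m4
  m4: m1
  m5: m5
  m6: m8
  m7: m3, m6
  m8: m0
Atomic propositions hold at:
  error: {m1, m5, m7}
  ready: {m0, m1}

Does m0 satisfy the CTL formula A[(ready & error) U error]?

No

Sat(ready & error) = {m1}
A[(ready & error) U error]: least fixpoint, start Z0 = Sat(error) = {m1, m5, m7}, add states in Sat(ready & error) with every successor in Z. Already a fixed point.
Sat(A[(ready & error) U error]) = {m1, m5, m7}
m0 ∉ Sat(A[(ready & error) U error]) = {m1, m5, m7}, so the formula does not hold at m0.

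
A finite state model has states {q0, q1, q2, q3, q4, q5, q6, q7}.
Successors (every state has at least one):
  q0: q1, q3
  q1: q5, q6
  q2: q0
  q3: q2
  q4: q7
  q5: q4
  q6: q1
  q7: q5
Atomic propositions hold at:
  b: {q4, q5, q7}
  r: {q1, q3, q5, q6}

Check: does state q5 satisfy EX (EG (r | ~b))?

Sat(~b) = {q0, q1, q2, q3, q6}
Sat(r | ~b) = {q0, q1, q2, q3, q5, q6}
EG (r | ~b): greatest fixpoint, start Z0 = {q0, q1, q2, q3, q5, q6}, keep only states in Sat with some successor in Z. Z1 = {q0, q1, q2, q3, q6}; fixed.
Sat(EG (r | ~b)) = {q0, q1, q2, q3, q6}
Sat(EX (EG (r | ~b))) = {s : some successor in {q0, q1, q2, q3, q6}} = {q0, q1, q2, q3, q6}
q5 ∉ Sat(EX (EG (r | ~b))) = {q0, q1, q2, q3, q6}, so the formula does not hold at q5.

No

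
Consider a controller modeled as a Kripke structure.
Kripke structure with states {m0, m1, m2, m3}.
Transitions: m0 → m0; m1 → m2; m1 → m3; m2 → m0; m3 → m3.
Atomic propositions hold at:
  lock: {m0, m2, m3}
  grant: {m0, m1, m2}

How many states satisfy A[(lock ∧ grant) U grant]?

3

Sat(lock ∧ grant) = {m0, m2}
A[(lock ∧ grant) U grant]: least fixpoint, start Z0 = Sat(grant) = {m0, m1, m2}, add states in Sat(lock ∧ grant) with every successor in Z. Already a fixed point.
Sat(A[(lock ∧ grant) U grant]) = {m0, m1, m2}
|Sat(A[(lock ∧ grant) U grant])| = |{m0, m1, m2}| = 3.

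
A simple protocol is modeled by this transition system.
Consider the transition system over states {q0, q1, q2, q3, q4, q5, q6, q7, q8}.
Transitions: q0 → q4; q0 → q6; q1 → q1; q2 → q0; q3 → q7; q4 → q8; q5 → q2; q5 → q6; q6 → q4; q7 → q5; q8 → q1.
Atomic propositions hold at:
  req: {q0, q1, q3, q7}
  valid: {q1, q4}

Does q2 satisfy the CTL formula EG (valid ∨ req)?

Sat(valid ∨ req) = {q0, q1, q3, q4, q7}
EG (valid ∨ req): greatest fixpoint, start Z0 = {q0, q1, q3, q4, q7}, keep only states in Sat with some successor in Z. Z1 = {q0, q1, q3}; Z2 = {q1}; fixed.
Sat(EG (valid ∨ req)) = {q1}
q2 ∉ Sat(EG (valid ∨ req)) = {q1}, so the formula does not hold at q2.

No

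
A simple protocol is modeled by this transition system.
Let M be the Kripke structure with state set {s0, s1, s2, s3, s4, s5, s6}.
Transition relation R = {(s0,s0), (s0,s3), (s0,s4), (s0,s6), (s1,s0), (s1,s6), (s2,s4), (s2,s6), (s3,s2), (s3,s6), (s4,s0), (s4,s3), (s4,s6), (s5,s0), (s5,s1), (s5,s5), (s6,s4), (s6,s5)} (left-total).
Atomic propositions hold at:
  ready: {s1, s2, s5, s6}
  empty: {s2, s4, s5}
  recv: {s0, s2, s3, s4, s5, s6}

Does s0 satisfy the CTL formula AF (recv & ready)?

Sat(recv & ready) = {s2, s5, s6}
AF (recv & ready): least fixpoint, start Z0 = {s2, s5, s6}, add states with every successor in Z. Z1 = {s2, s3, s5, s6}; fixed.
Sat(AF (recv & ready)) = {s2, s3, s5, s6}
s0 ∉ Sat(AF (recv & ready)) = {s2, s3, s5, s6}, so the formula does not hold at s0.

No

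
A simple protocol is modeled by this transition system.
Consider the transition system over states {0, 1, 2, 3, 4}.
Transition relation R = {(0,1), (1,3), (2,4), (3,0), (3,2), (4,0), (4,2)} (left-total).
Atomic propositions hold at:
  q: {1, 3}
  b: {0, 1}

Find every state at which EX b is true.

{0, 3, 4}

Sat(EX b) = {s : some successor in {0, 1}} = {0, 3, 4}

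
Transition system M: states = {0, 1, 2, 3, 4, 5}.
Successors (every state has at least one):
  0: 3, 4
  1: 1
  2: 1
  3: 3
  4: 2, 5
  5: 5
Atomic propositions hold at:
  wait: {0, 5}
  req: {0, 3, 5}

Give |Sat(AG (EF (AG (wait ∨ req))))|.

Sat(wait ∨ req) = {0, 3, 5}
AG (wait ∨ req): greatest fixpoint, start Z0 = {0, 3, 5}, keep only states in Sat with every successor in Z. Z1 = {3, 5}; fixed.
Sat(AG (wait ∨ req)) = {3, 5}
EF (AG (wait ∨ req)): least fixpoint, start Z0 = {3, 5}, add states with some successor in Z. Z1 = {0, 3, 4, 5}; fixed.
Sat(EF (AG (wait ∨ req))) = {0, 3, 4, 5}
AG (EF (AG (wait ∨ req))): greatest fixpoint, start Z0 = {0, 3, 4, 5}, keep only states in Sat with every successor in Z. Z1 = {0, 3, 5}; Z2 = {3, 5}; fixed.
Sat(AG (EF (AG (wait ∨ req)))) = {3, 5}
|Sat(AG (EF (AG (wait ∨ req))))| = |{3, 5}| = 2.

2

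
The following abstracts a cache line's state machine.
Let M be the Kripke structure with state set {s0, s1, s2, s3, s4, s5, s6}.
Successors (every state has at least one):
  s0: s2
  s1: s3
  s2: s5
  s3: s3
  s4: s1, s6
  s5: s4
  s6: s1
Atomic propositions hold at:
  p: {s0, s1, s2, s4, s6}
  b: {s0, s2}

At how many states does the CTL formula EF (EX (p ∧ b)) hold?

1

Sat(p ∧ b) = {s0, s2}
Sat(EX (p ∧ b)) = {s : some successor in {s0, s2}} = {s0}
EF (EX (p ∧ b)): least fixpoint, start Z0 = {s0}, add states with some successor in Z. Already a fixed point.
Sat(EF (EX (p ∧ b))) = {s0}
|Sat(EF (EX (p ∧ b)))| = |{s0}| = 1.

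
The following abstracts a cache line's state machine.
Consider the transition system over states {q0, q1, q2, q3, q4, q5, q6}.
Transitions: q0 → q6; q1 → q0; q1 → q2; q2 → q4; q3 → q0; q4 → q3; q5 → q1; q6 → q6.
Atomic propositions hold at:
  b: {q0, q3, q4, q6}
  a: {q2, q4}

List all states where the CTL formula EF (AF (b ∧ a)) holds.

Sat(b ∧ a) = {q4}
AF (b ∧ a): least fixpoint, start Z0 = {q4}, add states with every successor in Z. Z1 = {q2, q4}; fixed.
Sat(AF (b ∧ a)) = {q2, q4}
EF (AF (b ∧ a)): least fixpoint, start Z0 = {q2, q4}, add states with some successor in Z. Z1 = {q1, q2, q4}; Z2 = {q1, q2, q4, q5}; fixed.
Sat(EF (AF (b ∧ a))) = {q1, q2, q4, q5}

{q1, q2, q4, q5}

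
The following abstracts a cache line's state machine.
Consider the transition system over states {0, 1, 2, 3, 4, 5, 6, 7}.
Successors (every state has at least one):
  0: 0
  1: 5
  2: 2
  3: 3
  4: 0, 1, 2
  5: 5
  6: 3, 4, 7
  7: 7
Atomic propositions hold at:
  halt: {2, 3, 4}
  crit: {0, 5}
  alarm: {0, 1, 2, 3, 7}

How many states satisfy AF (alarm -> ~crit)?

7

Sat(~crit) = {1, 2, 3, 4, 6, 7}
Sat(alarm -> ~crit) = {1, 2, 3, 4, 5, 6, 7}
AF (alarm -> ~crit): least fixpoint, start Z0 = {1, 2, 3, 4, 5, 6, 7}, add states with every successor in Z. Already a fixed point.
Sat(AF (alarm -> ~crit)) = {1, 2, 3, 4, 5, 6, 7}
|Sat(AF (alarm -> ~crit))| = |{1, 2, 3, 4, 5, 6, 7}| = 7.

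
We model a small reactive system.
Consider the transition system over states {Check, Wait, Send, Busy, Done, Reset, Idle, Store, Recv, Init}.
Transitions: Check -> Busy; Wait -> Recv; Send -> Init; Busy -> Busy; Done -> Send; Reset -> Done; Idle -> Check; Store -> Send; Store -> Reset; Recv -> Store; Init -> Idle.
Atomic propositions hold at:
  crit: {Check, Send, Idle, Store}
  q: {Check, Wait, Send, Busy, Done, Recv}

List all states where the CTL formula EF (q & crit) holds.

{Check, Wait, Send, Done, Reset, Idle, Store, Recv, Init}

Sat(q & crit) = {Check, Send}
EF (q & crit): least fixpoint, start Z0 = {Check, Send}, add states with some successor in Z. Z1 = {Check, Send, Done, Idle, Store}; Z2 = {Check, Send, Done, Reset, Idle, Store, Recv, Init}; Z3 = {Check, Wait, Send, Done, Reset, Idle, Store, Recv, Init}; fixed.
Sat(EF (q & crit)) = {Check, Wait, Send, Done, Reset, Idle, Store, Recv, Init}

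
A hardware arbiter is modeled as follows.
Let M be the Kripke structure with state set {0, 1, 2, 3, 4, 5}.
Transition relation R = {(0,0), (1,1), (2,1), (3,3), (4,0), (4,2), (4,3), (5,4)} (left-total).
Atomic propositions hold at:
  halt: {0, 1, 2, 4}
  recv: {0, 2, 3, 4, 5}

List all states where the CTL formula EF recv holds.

EF recv: least fixpoint, start Z0 = {0, 2, 3, 4, 5}, add states with some successor in Z. Already a fixed point.
Sat(EF recv) = {0, 2, 3, 4, 5}

{0, 2, 3, 4, 5}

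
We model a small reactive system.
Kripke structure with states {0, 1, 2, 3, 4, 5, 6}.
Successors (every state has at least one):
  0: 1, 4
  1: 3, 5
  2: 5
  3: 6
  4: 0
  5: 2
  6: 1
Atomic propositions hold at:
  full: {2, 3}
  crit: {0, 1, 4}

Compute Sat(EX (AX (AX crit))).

Sat(AX crit) = {s : every successor in {0, 1, 4}} = {0, 4, 6}
Sat(AX (AX crit)) = {s : every successor in {0, 4, 6}} = {3, 4}
Sat(EX (AX (AX crit))) = {s : some successor in {3, 4}} = {0, 1}

{0, 1}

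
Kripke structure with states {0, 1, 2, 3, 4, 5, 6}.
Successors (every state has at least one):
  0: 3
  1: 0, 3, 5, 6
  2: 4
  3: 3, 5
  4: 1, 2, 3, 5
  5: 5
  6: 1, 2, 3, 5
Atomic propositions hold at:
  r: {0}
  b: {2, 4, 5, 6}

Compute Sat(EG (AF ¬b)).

Sat(¬b) = {0, 1, 3}
AF ¬b: least fixpoint, start Z0 = {0, 1, 3}, add states with every successor in Z. Already a fixed point.
Sat(AF ¬b) = {0, 1, 3}
EG (AF ¬b): greatest fixpoint, start Z0 = {0, 1, 3}, keep only states in Sat with some successor in Z. Already a fixed point.
Sat(EG (AF ¬b)) = {0, 1, 3}

{0, 1, 3}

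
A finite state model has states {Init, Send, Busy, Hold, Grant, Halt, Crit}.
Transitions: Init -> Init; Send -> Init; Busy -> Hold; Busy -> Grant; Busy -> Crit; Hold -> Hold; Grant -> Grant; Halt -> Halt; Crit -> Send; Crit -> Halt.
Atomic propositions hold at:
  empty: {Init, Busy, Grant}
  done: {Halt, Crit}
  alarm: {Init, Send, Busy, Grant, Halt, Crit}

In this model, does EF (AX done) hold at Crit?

Sat(AX done) = {s : every successor in {Halt, Crit}} = {Halt}
EF (AX done): least fixpoint, start Z0 = {Halt}, add states with some successor in Z. Z1 = {Halt, Crit}; Z2 = {Busy, Halt, Crit}; fixed.
Sat(EF (AX done)) = {Busy, Halt, Crit}
Crit ∈ Sat(EF (AX done)) = {Busy, Halt, Crit}, so the formula holds at Crit.

Yes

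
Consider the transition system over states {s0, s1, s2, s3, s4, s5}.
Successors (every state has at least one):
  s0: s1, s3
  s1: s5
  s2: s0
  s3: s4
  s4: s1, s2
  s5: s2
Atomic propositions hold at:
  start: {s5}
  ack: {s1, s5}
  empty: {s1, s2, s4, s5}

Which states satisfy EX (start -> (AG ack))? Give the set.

AG ack: greatest fixpoint, start Z0 = {s1, s5}, keep only states in Sat with every successor in Z. Z1 = {s1}; Z2 = ∅; fixed.
Sat(AG ack) = ∅
Sat(start -> (AG ack)) = {s0, s1, s2, s3, s4}
Sat(EX (start -> (AG ack))) = {s : some successor in {s0, s1, s2, s3, s4}} = {s0, s2, s3, s4, s5}

{s0, s2, s3, s4, s5}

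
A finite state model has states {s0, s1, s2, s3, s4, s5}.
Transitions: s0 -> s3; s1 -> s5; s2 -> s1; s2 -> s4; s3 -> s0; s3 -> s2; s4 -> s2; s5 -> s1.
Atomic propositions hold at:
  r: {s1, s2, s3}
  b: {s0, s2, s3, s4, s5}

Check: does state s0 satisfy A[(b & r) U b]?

Sat(b & r) = {s2, s3}
A[(b & r) U b]: least fixpoint, start Z0 = Sat(b) = {s0, s2, s3, s4, s5}, add states in Sat(b & r) with every successor in Z. Already a fixed point.
Sat(A[(b & r) U b]) = {s0, s2, s3, s4, s5}
s0 ∈ Sat(A[(b & r) U b]) = {s0, s2, s3, s4, s5}, so the formula holds at s0.

Yes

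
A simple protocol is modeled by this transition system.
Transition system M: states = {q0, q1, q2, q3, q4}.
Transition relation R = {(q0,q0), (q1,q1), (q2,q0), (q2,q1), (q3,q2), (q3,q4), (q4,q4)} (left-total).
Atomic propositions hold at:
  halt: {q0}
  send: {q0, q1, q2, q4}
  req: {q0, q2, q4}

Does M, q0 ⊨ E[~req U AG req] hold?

Yes

Sat(~req) = {q1, q3}
AG req: greatest fixpoint, start Z0 = {q0, q2, q4}, keep only states in Sat with every successor in Z. Z1 = {q0, q4}; fixed.
Sat(AG req) = {q0, q4}
E[~req U AG req]: least fixpoint, start Z0 = Sat(AG req) = {q0, q4}, add states in Sat(~req) with some successor in Z. Z1 = {q0, q3, q4}; fixed.
Sat(E[~req U AG req]) = {q0, q3, q4}
q0 ∈ Sat(E[~req U AG req]) = {q0, q3, q4}, so the formula holds at q0.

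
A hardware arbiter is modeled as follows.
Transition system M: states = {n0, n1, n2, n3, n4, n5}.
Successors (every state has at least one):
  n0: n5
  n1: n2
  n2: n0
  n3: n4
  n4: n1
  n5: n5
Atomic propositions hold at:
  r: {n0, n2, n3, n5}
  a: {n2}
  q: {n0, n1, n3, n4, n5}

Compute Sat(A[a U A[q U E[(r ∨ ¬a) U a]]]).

Sat(¬a) = {n0, n1, n3, n4, n5}
Sat(r ∨ ¬a) = {n0, n1, n2, n3, n4, n5}
E[(r ∨ ¬a) U a]: least fixpoint, start Z0 = Sat(a) = {n2}, add states in Sat(r ∨ ¬a) with some successor in Z. Z1 = {n1, n2}; Z2 = {n1, n2, n4}; Z3 = {n1, n2, n3, n4}; fixed.
Sat(E[(r ∨ ¬a) U a]) = {n1, n2, n3, n4}
A[q U E[(r ∨ ¬a) U a]]: least fixpoint, start Z0 = Sat(E[(r ∨ ¬a) U a]) = {n1, n2, n3, n4}, add states in Sat(q) with every successor in Z. Already a fixed point.
Sat(A[q U E[(r ∨ ¬a) U a]]) = {n1, n2, n3, n4}
A[a U A[q U E[(r ∨ ¬a) U a]]]: least fixpoint, start Z0 = Sat(A[q U E[(r ∨ ¬a) U a]]) = {n1, n2, n3, n4}, add states in Sat(a) with every successor in Z. Already a fixed point.
Sat(A[a U A[q U E[(r ∨ ¬a) U a]]]) = {n1, n2, n3, n4}

{n1, n2, n3, n4}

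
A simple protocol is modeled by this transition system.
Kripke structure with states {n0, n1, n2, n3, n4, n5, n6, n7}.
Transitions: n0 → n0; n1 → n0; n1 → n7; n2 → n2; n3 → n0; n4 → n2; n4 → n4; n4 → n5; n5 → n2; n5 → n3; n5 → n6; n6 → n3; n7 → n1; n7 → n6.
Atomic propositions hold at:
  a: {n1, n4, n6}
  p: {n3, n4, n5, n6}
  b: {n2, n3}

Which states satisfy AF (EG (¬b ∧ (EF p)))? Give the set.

Sat(¬b) = {n0, n1, n4, n5, n6, n7}
EF p: least fixpoint, start Z0 = {n3, n4, n5, n6}, add states with some successor in Z. Z1 = {n3, n4, n5, n6, n7}; Z2 = {n1, n3, n4, n5, n6, n7}; fixed.
Sat(EF p) = {n1, n3, n4, n5, n6, n7}
Sat(¬b ∧ (EF p)) = {n1, n4, n5, n6, n7}
EG (¬b ∧ (EF p)): greatest fixpoint, start Z0 = {n1, n4, n5, n6, n7}, keep only states in Sat with some successor in Z. Z1 = {n1, n4, n5, n7}; Z2 = {n1, n4, n7}; fixed.
Sat(EG (¬b ∧ (EF p))) = {n1, n4, n7}
AF (EG (¬b ∧ (EF p))): least fixpoint, start Z0 = {n1, n4, n7}, add states with every successor in Z. Already a fixed point.
Sat(AF (EG (¬b ∧ (EF p)))) = {n1, n4, n7}

{n1, n4, n7}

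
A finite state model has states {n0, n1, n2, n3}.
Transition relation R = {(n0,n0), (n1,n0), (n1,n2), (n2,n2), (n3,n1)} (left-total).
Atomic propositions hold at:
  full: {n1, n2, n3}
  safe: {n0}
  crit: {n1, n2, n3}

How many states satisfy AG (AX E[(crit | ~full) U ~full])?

Sat(~full) = {n0}
Sat(crit | ~full) = {n0, n1, n2, n3}
E[(crit | ~full) U ~full]: least fixpoint, start Z0 = Sat(~full) = {n0}, add states in Sat(crit | ~full) with some successor in Z. Z1 = {n0, n1}; Z2 = {n0, n1, n3}; fixed.
Sat(E[(crit | ~full) U ~full]) = {n0, n1, n3}
Sat(AX E[(crit | ~full) U ~full]) = {s : every successor in {n0, n1, n3}} = {n0, n3}
AG (AX E[(crit | ~full) U ~full]): greatest fixpoint, start Z0 = {n0, n3}, keep only states in Sat with every successor in Z. Z1 = {n0}; fixed.
Sat(AG (AX E[(crit | ~full) U ~full])) = {n0}
|Sat(AG (AX E[(crit | ~full) U ~full]))| = |{n0}| = 1.

1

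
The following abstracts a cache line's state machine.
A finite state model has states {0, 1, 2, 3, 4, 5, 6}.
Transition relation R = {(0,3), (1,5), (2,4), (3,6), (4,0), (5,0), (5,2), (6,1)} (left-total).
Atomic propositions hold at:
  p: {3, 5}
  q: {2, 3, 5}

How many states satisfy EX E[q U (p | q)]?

3

Sat(p | q) = {2, 3, 5}
E[q U (p | q)]: least fixpoint, start Z0 = Sat((p | q)) = {2, 3, 5}, add states in Sat(q) with some successor in Z. Already a fixed point.
Sat(E[q U (p | q)]) = {2, 3, 5}
Sat(EX E[q U (p | q)]) = {s : some successor in {2, 3, 5}} = {0, 1, 5}
|Sat(EX E[q U (p | q)])| = |{0, 1, 5}| = 3.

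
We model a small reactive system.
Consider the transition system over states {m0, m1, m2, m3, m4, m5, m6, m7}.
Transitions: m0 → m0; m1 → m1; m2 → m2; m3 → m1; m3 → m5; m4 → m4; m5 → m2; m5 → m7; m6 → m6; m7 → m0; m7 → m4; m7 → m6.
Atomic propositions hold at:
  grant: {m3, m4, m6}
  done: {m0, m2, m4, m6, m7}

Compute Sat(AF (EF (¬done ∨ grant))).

{m1, m3, m4, m5, m6, m7}

Sat(¬done) = {m1, m3, m5}
Sat(¬done ∨ grant) = {m1, m3, m4, m5, m6}
EF (¬done ∨ grant): least fixpoint, start Z0 = {m1, m3, m4, m5, m6}, add states with some successor in Z. Z1 = {m1, m3, m4, m5, m6, m7}; fixed.
Sat(EF (¬done ∨ grant)) = {m1, m3, m4, m5, m6, m7}
AF (EF (¬done ∨ grant)): least fixpoint, start Z0 = {m1, m3, m4, m5, m6, m7}, add states with every successor in Z. Already a fixed point.
Sat(AF (EF (¬done ∨ grant))) = {m1, m3, m4, m5, m6, m7}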